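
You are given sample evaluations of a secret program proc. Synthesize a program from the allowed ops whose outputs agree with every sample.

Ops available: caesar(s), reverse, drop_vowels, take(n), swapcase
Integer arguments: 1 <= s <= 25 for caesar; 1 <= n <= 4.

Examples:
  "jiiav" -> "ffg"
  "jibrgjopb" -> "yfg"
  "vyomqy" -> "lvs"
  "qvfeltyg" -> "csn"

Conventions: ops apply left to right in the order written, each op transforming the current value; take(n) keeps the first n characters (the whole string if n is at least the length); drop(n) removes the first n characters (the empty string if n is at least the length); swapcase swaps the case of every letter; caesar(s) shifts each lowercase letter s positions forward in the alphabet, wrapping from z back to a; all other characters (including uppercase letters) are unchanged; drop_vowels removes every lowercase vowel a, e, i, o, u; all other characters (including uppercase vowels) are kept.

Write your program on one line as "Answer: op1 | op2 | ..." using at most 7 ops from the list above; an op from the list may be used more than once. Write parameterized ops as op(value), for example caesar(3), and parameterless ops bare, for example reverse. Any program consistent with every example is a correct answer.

reverse | caesar(10) | reverse | take(3) | reverse | caesar(13)

Check, running the answer program on each example:
  "jiiav" -> "vaiij" -> "fksst" -> "tsskf" -> "tss" -> "sst" -> "ffg"
  "jibrgjopb" -> "bpojgrbij" -> "lzytqblst" -> "tslbqtyzl" -> "tsl" -> "lst" -> "yfg"
  "vyomqy" -> "yqmoyv" -> "iawyif" -> "fiywai" -> "fiy" -> "yif" -> "lvs"
  "qvfeltyg" -> "gytlefvq" -> "qidvopfa" -> "afpovdiq" -> "afp" -> "pfa" -> "csn"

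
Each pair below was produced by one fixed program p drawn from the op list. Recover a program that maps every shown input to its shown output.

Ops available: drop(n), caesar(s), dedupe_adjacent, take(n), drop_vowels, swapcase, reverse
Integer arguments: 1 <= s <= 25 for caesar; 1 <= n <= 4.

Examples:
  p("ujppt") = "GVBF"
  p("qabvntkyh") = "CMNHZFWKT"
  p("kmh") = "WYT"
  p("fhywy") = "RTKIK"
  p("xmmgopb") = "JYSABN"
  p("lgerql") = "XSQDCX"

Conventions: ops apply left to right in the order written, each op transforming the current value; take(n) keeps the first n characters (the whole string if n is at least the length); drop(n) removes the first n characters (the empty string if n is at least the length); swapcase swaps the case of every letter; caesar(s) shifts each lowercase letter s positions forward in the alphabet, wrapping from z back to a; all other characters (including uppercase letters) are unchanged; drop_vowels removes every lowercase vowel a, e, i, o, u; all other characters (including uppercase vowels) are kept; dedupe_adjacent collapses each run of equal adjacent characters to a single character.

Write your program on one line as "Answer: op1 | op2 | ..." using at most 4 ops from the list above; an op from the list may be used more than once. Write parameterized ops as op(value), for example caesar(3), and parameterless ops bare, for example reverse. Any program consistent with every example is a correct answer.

dedupe_adjacent | caesar(12) | swapcase

Check, running the answer program on each example:
  "ujppt" -> "ujpt" -> "gvbf" -> "GVBF"
  "qabvntkyh" -> "qabvntkyh" -> "cmnhzfwkt" -> "CMNHZFWKT"
  "kmh" -> "kmh" -> "wyt" -> "WYT"
  "fhywy" -> "fhywy" -> "rtkik" -> "RTKIK"
  "xmmgopb" -> "xmgopb" -> "jysabn" -> "JYSABN"
  "lgerql" -> "lgerql" -> "xsqdcx" -> "XSQDCX"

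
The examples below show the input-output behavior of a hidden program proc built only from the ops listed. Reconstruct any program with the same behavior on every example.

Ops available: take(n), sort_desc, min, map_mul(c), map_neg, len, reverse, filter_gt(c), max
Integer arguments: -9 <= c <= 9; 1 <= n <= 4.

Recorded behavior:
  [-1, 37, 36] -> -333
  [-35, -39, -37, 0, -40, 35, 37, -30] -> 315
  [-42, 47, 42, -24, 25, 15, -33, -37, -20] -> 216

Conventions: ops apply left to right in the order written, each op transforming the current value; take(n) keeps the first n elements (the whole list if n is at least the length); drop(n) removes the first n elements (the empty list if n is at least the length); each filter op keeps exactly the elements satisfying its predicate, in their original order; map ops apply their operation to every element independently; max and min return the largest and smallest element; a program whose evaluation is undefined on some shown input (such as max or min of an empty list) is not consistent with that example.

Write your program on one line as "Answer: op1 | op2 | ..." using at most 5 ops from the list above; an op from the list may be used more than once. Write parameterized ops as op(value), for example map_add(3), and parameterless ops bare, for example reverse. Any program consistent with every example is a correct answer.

map_mul(-9) | sort_desc | take(4) | min

Check, running the answer program on each example:
  [-1, 37, 36] -> [9, -333, -324] -> [9, -324, -333] -> [9, -324, -333] -> -333
  [-35, -39, -37, 0, -40, 35, 37, -30] -> [315, 351, 333, 0, 360, -315, -333, 270] -> [360, 351, 333, 315, 270, 0, -315, -333] -> [360, 351, 333, 315] -> 315
  [-42, 47, 42, -24, 25, 15, -33, -37, -20] -> [378, -423, -378, 216, -225, -135, 297, 333, 180] -> [378, 333, 297, 216, 180, -135, -225, -378, -423] -> [378, 333, 297, 216] -> 216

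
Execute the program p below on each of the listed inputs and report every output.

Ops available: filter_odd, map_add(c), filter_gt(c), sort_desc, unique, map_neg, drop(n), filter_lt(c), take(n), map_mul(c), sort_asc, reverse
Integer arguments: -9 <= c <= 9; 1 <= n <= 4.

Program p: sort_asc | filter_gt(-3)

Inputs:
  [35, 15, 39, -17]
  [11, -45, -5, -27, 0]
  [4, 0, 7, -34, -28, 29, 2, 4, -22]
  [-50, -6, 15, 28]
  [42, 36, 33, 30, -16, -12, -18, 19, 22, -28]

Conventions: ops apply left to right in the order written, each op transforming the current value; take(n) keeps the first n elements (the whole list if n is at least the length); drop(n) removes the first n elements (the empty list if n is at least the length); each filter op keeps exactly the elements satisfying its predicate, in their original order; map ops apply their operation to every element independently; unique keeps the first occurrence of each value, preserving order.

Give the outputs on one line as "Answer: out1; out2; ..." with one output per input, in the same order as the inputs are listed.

[15, 35, 39]; [0, 11]; [0, 2, 4, 4, 7, 29]; [15, 28]; [19, 22, 30, 33, 36, 42]

Execution, op by op:
  [35, 15, 39, -17] -> [-17, 15, 35, 39] -> [15, 35, 39]
  [11, -45, -5, -27, 0] -> [-45, -27, -5, 0, 11] -> [0, 11]
  [4, 0, 7, -34, -28, 29, 2, 4, -22] -> [-34, -28, -22, 0, 2, 4, 4, 7, 29] -> [0, 2, 4, 4, 7, 29]
  [-50, -6, 15, 28] -> [-50, -6, 15, 28] -> [15, 28]
  [42, 36, 33, 30, -16, -12, -18, 19, 22, -28] -> [-28, -18, -16, -12, 19, 22, 30, 33, 36, 42] -> [19, 22, 30, 33, 36, 42]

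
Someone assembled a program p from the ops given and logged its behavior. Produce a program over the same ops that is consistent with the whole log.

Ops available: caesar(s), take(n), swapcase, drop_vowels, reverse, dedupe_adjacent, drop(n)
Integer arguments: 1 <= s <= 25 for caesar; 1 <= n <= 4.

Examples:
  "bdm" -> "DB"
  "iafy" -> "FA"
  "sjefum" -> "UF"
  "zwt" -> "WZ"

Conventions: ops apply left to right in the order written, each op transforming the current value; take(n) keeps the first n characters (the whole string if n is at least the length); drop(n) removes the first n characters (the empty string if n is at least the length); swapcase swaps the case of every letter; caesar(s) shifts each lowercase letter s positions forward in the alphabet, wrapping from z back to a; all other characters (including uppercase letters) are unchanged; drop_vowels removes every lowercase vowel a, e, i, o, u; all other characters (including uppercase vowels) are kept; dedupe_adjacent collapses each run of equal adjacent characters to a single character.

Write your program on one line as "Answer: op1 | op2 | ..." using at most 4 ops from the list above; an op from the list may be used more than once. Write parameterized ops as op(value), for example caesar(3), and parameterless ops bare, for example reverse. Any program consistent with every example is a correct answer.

reverse | take(3) | swapcase | drop(1)

Check, running the answer program on each example:
  "bdm" -> "mdb" -> "mdb" -> "MDB" -> "DB"
  "iafy" -> "yfai" -> "yfa" -> "YFA" -> "FA"
  "sjefum" -> "mufejs" -> "muf" -> "MUF" -> "UF"
  "zwt" -> "twz" -> "twz" -> "TWZ" -> "WZ"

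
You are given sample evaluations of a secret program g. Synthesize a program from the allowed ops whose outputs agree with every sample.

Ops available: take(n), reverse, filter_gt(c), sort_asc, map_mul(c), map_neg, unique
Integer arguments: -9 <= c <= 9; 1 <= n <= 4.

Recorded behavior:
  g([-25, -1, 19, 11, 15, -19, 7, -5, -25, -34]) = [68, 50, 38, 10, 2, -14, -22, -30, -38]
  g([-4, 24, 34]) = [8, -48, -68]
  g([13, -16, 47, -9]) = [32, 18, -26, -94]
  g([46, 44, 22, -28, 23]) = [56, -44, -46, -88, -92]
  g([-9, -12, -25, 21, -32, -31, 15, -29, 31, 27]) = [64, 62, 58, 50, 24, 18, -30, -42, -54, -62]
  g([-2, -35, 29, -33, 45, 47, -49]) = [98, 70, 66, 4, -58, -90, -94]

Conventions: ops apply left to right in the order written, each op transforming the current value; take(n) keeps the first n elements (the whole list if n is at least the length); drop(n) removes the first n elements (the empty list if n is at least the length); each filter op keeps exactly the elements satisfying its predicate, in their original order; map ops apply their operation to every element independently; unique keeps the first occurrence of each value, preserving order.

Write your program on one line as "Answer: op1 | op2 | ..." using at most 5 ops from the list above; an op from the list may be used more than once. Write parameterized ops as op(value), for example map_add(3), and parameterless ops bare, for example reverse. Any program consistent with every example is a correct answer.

unique | map_mul(-2) | sort_asc | reverse

Check, running the answer program on each example:
  [-25, -1, 19, 11, 15, -19, 7, -5, -25, -34] -> [-25, -1, 19, 11, 15, -19, 7, -5, -34] -> [50, 2, -38, -22, -30, 38, -14, 10, 68] -> [-38, -30, -22, -14, 2, 10, 38, 50, 68] -> [68, 50, 38, 10, 2, -14, -22, -30, -38]
  [-4, 24, 34] -> [-4, 24, 34] -> [8, -48, -68] -> [-68, -48, 8] -> [8, -48, -68]
  [13, -16, 47, -9] -> [13, -16, 47, -9] -> [-26, 32, -94, 18] -> [-94, -26, 18, 32] -> [32, 18, -26, -94]
  [46, 44, 22, -28, 23] -> [46, 44, 22, -28, 23] -> [-92, -88, -44, 56, -46] -> [-92, -88, -46, -44, 56] -> [56, -44, -46, -88, -92]
  [-9, -12, -25, 21, -32, -31, 15, -29, 31, 27] -> [-9, -12, -25, 21, -32, -31, 15, -29, 31, 27] -> [18, 24, 50, -42, 64, 62, -30, 58, -62, -54] -> [-62, -54, -42, -30, 18, 24, 50, 58, 62, 64] -> [64, 62, 58, 50, 24, 18, -30, -42, -54, -62]
  [-2, -35, 29, -33, 45, 47, -49] -> [-2, -35, 29, -33, 45, 47, -49] -> [4, 70, -58, 66, -90, -94, 98] -> [-94, -90, -58, 4, 66, 70, 98] -> [98, 70, 66, 4, -58, -90, -94]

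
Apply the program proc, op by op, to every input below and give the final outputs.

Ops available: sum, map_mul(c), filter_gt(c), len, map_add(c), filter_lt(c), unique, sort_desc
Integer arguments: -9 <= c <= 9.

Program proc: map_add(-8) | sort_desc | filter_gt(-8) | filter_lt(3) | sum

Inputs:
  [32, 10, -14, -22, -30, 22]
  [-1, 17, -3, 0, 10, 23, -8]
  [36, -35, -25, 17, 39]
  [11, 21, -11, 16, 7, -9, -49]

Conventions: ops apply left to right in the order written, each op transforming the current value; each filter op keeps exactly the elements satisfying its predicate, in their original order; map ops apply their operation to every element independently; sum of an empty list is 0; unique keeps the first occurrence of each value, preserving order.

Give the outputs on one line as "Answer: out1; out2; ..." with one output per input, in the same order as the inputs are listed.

2; 2; 0; -1

Execution, op by op:
  [32, 10, -14, -22, -30, 22] -> [24, 2, -22, -30, -38, 14] -> [24, 14, 2, -22, -30, -38] -> [24, 14, 2] -> [2] -> 2
  [-1, 17, -3, 0, 10, 23, -8] -> [-9, 9, -11, -8, 2, 15, -16] -> [15, 9, 2, -8, -9, -11, -16] -> [15, 9, 2] -> [2] -> 2
  [36, -35, -25, 17, 39] -> [28, -43, -33, 9, 31] -> [31, 28, 9, -33, -43] -> [31, 28, 9] -> [] -> 0
  [11, 21, -11, 16, 7, -9, -49] -> [3, 13, -19, 8, -1, -17, -57] -> [13, 8, 3, -1, -17, -19, -57] -> [13, 8, 3, -1] -> [-1] -> -1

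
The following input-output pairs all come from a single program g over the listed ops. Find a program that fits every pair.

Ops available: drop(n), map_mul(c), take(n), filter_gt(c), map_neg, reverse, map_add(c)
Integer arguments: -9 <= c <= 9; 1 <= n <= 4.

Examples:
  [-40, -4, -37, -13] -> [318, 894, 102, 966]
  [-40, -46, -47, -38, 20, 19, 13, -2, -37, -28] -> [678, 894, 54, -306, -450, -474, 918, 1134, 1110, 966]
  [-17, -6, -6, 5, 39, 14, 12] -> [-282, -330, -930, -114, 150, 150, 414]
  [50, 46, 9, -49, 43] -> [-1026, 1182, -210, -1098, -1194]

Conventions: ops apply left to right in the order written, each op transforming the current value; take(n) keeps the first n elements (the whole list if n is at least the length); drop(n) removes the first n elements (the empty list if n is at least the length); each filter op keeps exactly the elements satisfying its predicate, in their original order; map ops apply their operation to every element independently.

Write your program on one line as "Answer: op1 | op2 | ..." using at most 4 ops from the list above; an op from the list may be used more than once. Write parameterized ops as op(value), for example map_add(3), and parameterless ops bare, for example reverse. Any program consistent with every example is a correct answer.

map_mul(-6) | map_mul(4) | map_add(6) | reverse

Check, running the answer program on each example:
  [-40, -4, -37, -13] -> [240, 24, 222, 78] -> [960, 96, 888, 312] -> [966, 102, 894, 318] -> [318, 894, 102, 966]
  [-40, -46, -47, -38, 20, 19, 13, -2, -37, -28] -> [240, 276, 282, 228, -120, -114, -78, 12, 222, 168] -> [960, 1104, 1128, 912, -480, -456, -312, 48, 888, 672] -> [966, 1110, 1134, 918, -474, -450, -306, 54, 894, 678] -> [678, 894, 54, -306, -450, -474, 918, 1134, 1110, 966]
  [-17, -6, -6, 5, 39, 14, 12] -> [102, 36, 36, -30, -234, -84, -72] -> [408, 144, 144, -120, -936, -336, -288] -> [414, 150, 150, -114, -930, -330, -282] -> [-282, -330, -930, -114, 150, 150, 414]
  [50, 46, 9, -49, 43] -> [-300, -276, -54, 294, -258] -> [-1200, -1104, -216, 1176, -1032] -> [-1194, -1098, -210, 1182, -1026] -> [-1026, 1182, -210, -1098, -1194]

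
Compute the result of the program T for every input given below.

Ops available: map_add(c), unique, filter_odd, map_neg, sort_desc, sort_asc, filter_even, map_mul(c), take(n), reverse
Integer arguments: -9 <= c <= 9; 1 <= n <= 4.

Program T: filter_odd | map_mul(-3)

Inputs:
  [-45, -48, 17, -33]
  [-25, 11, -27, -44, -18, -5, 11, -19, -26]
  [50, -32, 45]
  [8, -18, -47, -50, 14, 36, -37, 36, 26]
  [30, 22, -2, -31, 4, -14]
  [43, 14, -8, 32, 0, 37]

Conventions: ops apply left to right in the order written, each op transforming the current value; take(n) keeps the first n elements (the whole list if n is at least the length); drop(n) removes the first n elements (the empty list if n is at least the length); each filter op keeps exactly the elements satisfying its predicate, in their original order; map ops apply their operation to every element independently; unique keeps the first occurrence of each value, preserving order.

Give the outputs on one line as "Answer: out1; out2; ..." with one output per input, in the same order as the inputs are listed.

Execution, op by op:
  [-45, -48, 17, -33] -> [-45, 17, -33] -> [135, -51, 99]
  [-25, 11, -27, -44, -18, -5, 11, -19, -26] -> [-25, 11, -27, -5, 11, -19] -> [75, -33, 81, 15, -33, 57]
  [50, -32, 45] -> [45] -> [-135]
  [8, -18, -47, -50, 14, 36, -37, 36, 26] -> [-47, -37] -> [141, 111]
  [30, 22, -2, -31, 4, -14] -> [-31] -> [93]
  [43, 14, -8, 32, 0, 37] -> [43, 37] -> [-129, -111]

[135, -51, 99]; [75, -33, 81, 15, -33, 57]; [-135]; [141, 111]; [93]; [-129, -111]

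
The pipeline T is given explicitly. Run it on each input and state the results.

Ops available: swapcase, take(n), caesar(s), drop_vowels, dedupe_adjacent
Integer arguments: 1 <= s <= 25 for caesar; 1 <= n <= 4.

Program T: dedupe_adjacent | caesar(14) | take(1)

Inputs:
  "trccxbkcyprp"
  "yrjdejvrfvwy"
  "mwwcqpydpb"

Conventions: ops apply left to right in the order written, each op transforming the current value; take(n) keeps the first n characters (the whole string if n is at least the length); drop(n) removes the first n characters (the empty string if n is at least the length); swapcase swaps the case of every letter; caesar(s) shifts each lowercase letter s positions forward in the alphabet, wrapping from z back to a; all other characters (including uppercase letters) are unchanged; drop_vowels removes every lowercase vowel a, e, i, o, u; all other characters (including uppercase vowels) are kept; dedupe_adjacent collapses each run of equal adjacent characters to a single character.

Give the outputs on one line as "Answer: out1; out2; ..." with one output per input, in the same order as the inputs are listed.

"h"; "m"; "a"

Execution, op by op:
  "trccxbkcyprp" -> "trcxbkcyprp" -> "hfqlpyqmdfd" -> "h"
  "yrjdejvrfvwy" -> "yrjdejvrfvwy" -> "mfxrsxjftjkm" -> "m"
  "mwwcqpydpb" -> "mwcqpydpb" -> "akqedmrdp" -> "a"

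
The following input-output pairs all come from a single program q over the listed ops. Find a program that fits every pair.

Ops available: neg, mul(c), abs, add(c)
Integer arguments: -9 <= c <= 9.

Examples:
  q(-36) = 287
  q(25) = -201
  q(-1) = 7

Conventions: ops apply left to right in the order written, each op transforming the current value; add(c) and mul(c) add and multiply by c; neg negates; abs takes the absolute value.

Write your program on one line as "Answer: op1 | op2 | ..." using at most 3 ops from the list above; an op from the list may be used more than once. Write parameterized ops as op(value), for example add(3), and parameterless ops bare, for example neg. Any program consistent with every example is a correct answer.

mul(8) | add(1) | neg

Check, running the answer program on each example:
  -36 -> -288 -> -287 -> 287
  25 -> 200 -> 201 -> -201
  -1 -> -8 -> -7 -> 7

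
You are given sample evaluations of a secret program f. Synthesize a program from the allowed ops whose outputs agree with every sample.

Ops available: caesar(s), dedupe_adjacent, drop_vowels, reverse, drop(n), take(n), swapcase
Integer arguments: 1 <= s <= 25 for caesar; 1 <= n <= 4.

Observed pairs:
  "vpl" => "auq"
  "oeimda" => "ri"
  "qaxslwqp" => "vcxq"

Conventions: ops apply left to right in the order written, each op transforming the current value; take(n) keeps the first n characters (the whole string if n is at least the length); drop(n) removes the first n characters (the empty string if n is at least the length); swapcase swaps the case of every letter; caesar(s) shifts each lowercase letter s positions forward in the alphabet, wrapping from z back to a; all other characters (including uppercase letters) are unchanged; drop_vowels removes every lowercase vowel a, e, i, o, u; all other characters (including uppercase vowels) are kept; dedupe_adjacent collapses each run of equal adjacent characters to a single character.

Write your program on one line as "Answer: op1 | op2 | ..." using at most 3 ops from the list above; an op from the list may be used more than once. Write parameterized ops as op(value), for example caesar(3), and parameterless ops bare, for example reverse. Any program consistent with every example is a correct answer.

drop_vowels | caesar(5) | take(4)

Check, running the answer program on each example:
  "vpl" -> "vpl" -> "auq" -> "auq"
  "oeimda" -> "md" -> "ri" -> "ri"
  "qaxslwqp" -> "qxslwqp" -> "vcxqbvu" -> "vcxq"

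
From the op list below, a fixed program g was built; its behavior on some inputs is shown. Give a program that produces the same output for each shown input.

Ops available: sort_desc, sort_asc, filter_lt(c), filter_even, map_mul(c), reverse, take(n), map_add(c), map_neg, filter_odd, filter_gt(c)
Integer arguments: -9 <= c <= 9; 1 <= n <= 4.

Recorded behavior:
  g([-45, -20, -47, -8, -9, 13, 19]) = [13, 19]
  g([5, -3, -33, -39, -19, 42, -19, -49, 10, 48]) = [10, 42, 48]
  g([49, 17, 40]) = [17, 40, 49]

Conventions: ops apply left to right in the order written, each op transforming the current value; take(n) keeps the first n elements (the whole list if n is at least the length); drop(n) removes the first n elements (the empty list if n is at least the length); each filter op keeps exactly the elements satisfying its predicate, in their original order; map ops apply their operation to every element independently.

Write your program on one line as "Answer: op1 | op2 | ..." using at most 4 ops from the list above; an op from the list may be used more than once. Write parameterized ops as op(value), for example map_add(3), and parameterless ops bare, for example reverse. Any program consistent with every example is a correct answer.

reverse | filter_gt(-4) | sort_asc | filter_gt(8)

Check, running the answer program on each example:
  [-45, -20, -47, -8, -9, 13, 19] -> [19, 13, -9, -8, -47, -20, -45] -> [19, 13] -> [13, 19] -> [13, 19]
  [5, -3, -33, -39, -19, 42, -19, -49, 10, 48] -> [48, 10, -49, -19, 42, -19, -39, -33, -3, 5] -> [48, 10, 42, -3, 5] -> [-3, 5, 10, 42, 48] -> [10, 42, 48]
  [49, 17, 40] -> [40, 17, 49] -> [40, 17, 49] -> [17, 40, 49] -> [17, 40, 49]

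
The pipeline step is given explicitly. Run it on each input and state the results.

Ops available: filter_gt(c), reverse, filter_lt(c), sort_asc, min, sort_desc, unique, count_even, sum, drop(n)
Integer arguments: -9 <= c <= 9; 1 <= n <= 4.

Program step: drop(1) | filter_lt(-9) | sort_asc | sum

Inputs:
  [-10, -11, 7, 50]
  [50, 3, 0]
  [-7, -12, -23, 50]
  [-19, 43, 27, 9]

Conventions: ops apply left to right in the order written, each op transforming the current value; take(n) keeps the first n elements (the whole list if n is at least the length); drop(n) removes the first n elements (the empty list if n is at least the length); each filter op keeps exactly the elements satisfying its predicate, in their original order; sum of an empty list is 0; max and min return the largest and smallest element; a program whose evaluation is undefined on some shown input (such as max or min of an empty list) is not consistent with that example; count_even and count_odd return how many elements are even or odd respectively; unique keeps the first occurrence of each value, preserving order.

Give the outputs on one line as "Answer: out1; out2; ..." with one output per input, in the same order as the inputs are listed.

-11; 0; -35; 0

Execution, op by op:
  [-10, -11, 7, 50] -> [-11, 7, 50] -> [-11] -> [-11] -> -11
  [50, 3, 0] -> [3, 0] -> [] -> [] -> 0
  [-7, -12, -23, 50] -> [-12, -23, 50] -> [-12, -23] -> [-23, -12] -> -35
  [-19, 43, 27, 9] -> [43, 27, 9] -> [] -> [] -> 0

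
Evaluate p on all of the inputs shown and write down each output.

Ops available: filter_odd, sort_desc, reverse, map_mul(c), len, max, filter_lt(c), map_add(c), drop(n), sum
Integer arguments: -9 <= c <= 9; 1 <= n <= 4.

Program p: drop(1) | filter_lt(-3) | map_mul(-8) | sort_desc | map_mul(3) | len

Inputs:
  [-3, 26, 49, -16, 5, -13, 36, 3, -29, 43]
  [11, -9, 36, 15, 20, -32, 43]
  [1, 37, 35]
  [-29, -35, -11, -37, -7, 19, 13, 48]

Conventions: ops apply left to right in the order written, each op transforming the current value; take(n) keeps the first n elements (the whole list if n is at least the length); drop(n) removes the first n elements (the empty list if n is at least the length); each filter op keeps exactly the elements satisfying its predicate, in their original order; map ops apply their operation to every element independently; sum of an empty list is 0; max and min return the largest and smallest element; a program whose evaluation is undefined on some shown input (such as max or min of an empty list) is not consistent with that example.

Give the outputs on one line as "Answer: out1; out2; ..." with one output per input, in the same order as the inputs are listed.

Execution, op by op:
  [-3, 26, 49, -16, 5, -13, 36, 3, -29, 43] -> [26, 49, -16, 5, -13, 36, 3, -29, 43] -> [-16, -13, -29] -> [128, 104, 232] -> [232, 128, 104] -> [696, 384, 312] -> 3
  [11, -9, 36, 15, 20, -32, 43] -> [-9, 36, 15, 20, -32, 43] -> [-9, -32] -> [72, 256] -> [256, 72] -> [768, 216] -> 2
  [1, 37, 35] -> [37, 35] -> [] -> [] -> [] -> [] -> 0
  [-29, -35, -11, -37, -7, 19, 13, 48] -> [-35, -11, -37, -7, 19, 13, 48] -> [-35, -11, -37, -7] -> [280, 88, 296, 56] -> [296, 280, 88, 56] -> [888, 840, 264, 168] -> 4

3; 2; 0; 4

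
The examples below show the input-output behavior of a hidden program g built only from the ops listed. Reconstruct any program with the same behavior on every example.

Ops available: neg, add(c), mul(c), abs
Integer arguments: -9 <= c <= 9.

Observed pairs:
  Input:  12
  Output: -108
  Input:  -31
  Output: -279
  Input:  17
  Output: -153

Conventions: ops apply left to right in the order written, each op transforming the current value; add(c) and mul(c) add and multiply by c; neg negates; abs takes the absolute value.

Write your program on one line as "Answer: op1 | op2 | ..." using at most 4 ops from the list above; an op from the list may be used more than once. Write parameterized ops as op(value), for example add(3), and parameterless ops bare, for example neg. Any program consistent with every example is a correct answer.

abs | mul(9) | neg

Check, running the answer program on each example:
  12 -> 12 -> 108 -> -108
  -31 -> 31 -> 279 -> -279
  17 -> 17 -> 153 -> -153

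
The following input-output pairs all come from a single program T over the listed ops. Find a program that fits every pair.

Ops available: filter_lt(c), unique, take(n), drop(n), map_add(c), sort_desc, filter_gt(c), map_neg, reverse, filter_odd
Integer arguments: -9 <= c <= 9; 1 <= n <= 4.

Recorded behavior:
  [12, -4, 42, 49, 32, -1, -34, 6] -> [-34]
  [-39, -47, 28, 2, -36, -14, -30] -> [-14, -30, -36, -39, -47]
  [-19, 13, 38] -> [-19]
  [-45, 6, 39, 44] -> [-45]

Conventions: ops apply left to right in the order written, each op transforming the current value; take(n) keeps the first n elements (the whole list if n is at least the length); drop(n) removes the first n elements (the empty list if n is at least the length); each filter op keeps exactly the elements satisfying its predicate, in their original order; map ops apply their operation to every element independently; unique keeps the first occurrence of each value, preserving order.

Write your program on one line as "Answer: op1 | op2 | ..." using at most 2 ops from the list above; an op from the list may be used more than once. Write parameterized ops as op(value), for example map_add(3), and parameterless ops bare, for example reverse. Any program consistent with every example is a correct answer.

filter_lt(-6) | sort_desc

Check, running the answer program on each example:
  [12, -4, 42, 49, 32, -1, -34, 6] -> [-34] -> [-34]
  [-39, -47, 28, 2, -36, -14, -30] -> [-39, -47, -36, -14, -30] -> [-14, -30, -36, -39, -47]
  [-19, 13, 38] -> [-19] -> [-19]
  [-45, 6, 39, 44] -> [-45] -> [-45]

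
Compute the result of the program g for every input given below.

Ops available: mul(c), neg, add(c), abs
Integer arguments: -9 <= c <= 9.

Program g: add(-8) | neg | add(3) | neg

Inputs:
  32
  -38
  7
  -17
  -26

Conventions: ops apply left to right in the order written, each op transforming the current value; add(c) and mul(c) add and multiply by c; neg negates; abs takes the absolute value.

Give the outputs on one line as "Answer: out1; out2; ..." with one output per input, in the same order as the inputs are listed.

21; -49; -4; -28; -37

Execution, op by op:
  32 -> 24 -> -24 -> -21 -> 21
  -38 -> -46 -> 46 -> 49 -> -49
  7 -> -1 -> 1 -> 4 -> -4
  -17 -> -25 -> 25 -> 28 -> -28
  -26 -> -34 -> 34 -> 37 -> -37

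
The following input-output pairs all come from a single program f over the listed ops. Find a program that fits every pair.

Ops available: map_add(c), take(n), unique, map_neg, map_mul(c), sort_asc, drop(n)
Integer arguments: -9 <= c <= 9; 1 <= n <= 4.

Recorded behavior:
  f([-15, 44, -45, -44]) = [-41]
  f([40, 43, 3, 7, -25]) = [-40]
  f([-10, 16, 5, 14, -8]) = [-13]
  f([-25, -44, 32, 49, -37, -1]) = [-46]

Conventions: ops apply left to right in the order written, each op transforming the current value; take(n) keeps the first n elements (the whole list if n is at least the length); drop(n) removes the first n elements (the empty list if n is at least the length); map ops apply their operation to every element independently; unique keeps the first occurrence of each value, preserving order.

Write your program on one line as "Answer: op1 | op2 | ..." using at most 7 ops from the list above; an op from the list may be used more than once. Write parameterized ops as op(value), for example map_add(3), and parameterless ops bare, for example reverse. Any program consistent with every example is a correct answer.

sort_asc | map_mul(-1) | sort_asc | map_add(3) | take(2) | take(1)

Check, running the answer program on each example:
  [-15, 44, -45, -44] -> [-45, -44, -15, 44] -> [45, 44, 15, -44] -> [-44, 15, 44, 45] -> [-41, 18, 47, 48] -> [-41, 18] -> [-41]
  [40, 43, 3, 7, -25] -> [-25, 3, 7, 40, 43] -> [25, -3, -7, -40, -43] -> [-43, -40, -7, -3, 25] -> [-40, -37, -4, 0, 28] -> [-40, -37] -> [-40]
  [-10, 16, 5, 14, -8] -> [-10, -8, 5, 14, 16] -> [10, 8, -5, -14, -16] -> [-16, -14, -5, 8, 10] -> [-13, -11, -2, 11, 13] -> [-13, -11] -> [-13]
  [-25, -44, 32, 49, -37, -1] -> [-44, -37, -25, -1, 32, 49] -> [44, 37, 25, 1, -32, -49] -> [-49, -32, 1, 25, 37, 44] -> [-46, -29, 4, 28, 40, 47] -> [-46, -29] -> [-46]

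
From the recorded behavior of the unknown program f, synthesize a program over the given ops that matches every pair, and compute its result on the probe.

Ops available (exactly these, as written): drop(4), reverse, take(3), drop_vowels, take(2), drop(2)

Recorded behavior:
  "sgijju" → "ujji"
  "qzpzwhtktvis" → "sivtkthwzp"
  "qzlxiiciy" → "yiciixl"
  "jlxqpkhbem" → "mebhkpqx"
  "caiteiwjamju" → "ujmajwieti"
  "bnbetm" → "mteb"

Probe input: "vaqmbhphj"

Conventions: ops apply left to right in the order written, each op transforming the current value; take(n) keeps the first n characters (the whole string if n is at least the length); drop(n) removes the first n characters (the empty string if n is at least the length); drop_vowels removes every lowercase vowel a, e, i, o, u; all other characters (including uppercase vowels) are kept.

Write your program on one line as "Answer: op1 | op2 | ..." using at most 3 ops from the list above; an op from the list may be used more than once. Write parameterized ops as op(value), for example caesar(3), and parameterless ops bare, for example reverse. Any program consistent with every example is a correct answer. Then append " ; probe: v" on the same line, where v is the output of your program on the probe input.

drop(2) | reverse ; probe: "jhphbmq"

Check, running the answer program on each example:
  "sgijju" -> "ijju" -> "ujji"
  "qzpzwhtktvis" -> "pzwhtktvis" -> "sivtkthwzp"
  "qzlxiiciy" -> "lxiiciy" -> "yiciixl"
  "jlxqpkhbem" -> "xqpkhbem" -> "mebhkpqx"
  "caiteiwjamju" -> "iteiwjamju" -> "ujmajwieti"
  "bnbetm" -> "betm" -> "mteb"
  probe: "vaqmbhphj" -> "qmbhphj" -> "jhphbmq"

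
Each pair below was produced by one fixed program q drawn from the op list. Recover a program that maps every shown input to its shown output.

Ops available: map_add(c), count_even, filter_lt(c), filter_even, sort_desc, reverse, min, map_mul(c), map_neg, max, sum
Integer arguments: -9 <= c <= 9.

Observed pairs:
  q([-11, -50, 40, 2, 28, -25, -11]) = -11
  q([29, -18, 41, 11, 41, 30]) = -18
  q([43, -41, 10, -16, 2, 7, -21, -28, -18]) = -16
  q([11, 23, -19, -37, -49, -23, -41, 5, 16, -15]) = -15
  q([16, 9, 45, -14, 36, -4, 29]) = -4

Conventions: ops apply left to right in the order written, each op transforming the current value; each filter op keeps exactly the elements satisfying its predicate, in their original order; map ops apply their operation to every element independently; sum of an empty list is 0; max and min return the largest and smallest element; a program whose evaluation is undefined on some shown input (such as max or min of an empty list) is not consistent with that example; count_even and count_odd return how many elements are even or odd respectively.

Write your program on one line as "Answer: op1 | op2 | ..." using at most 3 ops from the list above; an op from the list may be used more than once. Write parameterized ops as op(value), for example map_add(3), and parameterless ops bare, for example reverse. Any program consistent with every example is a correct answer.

filter_lt(-2) | max

Check, running the answer program on each example:
  [-11, -50, 40, 2, 28, -25, -11] -> [-11, -50, -25, -11] -> -11
  [29, -18, 41, 11, 41, 30] -> [-18] -> -18
  [43, -41, 10, -16, 2, 7, -21, -28, -18] -> [-41, -16, -21, -28, -18] -> -16
  [11, 23, -19, -37, -49, -23, -41, 5, 16, -15] -> [-19, -37, -49, -23, -41, -15] -> -15
  [16, 9, 45, -14, 36, -4, 29] -> [-14, -4] -> -4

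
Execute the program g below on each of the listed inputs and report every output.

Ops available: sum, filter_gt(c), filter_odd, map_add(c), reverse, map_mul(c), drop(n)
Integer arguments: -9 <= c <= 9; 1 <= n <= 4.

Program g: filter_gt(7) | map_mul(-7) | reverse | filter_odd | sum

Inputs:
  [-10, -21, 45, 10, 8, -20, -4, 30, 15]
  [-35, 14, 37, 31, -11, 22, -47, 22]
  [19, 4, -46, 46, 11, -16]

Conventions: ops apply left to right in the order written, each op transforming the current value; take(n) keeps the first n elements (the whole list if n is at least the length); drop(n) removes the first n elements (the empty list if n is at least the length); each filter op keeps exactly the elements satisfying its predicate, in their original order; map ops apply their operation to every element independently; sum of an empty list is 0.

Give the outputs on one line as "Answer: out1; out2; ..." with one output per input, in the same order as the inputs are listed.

Execution, op by op:
  [-10, -21, 45, 10, 8, -20, -4, 30, 15] -> [45, 10, 8, 30, 15] -> [-315, -70, -56, -210, -105] -> [-105, -210, -56, -70, -315] -> [-105, -315] -> -420
  [-35, 14, 37, 31, -11, 22, -47, 22] -> [14, 37, 31, 22, 22] -> [-98, -259, -217, -154, -154] -> [-154, -154, -217, -259, -98] -> [-217, -259] -> -476
  [19, 4, -46, 46, 11, -16] -> [19, 46, 11] -> [-133, -322, -77] -> [-77, -322, -133] -> [-77, -133] -> -210

-420; -476; -210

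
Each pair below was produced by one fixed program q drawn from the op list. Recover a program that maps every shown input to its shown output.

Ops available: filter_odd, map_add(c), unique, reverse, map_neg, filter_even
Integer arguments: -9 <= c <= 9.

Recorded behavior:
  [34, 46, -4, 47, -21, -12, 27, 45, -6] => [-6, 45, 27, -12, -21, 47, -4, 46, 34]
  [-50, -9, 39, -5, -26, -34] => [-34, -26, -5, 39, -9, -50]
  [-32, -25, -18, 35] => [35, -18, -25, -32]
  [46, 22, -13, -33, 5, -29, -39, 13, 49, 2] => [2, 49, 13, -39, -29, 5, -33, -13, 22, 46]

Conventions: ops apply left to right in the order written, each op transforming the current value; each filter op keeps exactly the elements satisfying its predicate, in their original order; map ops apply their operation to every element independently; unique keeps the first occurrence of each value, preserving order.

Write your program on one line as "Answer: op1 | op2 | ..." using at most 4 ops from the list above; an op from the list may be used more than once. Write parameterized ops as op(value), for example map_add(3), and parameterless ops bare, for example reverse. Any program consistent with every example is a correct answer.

map_neg | reverse | map_neg

Check, running the answer program on each example:
  [34, 46, -4, 47, -21, -12, 27, 45, -6] -> [-34, -46, 4, -47, 21, 12, -27, -45, 6] -> [6, -45, -27, 12, 21, -47, 4, -46, -34] -> [-6, 45, 27, -12, -21, 47, -4, 46, 34]
  [-50, -9, 39, -5, -26, -34] -> [50, 9, -39, 5, 26, 34] -> [34, 26, 5, -39, 9, 50] -> [-34, -26, -5, 39, -9, -50]
  [-32, -25, -18, 35] -> [32, 25, 18, -35] -> [-35, 18, 25, 32] -> [35, -18, -25, -32]
  [46, 22, -13, -33, 5, -29, -39, 13, 49, 2] -> [-46, -22, 13, 33, -5, 29, 39, -13, -49, -2] -> [-2, -49, -13, 39, 29, -5, 33, 13, -22, -46] -> [2, 49, 13, -39, -29, 5, -33, -13, 22, 46]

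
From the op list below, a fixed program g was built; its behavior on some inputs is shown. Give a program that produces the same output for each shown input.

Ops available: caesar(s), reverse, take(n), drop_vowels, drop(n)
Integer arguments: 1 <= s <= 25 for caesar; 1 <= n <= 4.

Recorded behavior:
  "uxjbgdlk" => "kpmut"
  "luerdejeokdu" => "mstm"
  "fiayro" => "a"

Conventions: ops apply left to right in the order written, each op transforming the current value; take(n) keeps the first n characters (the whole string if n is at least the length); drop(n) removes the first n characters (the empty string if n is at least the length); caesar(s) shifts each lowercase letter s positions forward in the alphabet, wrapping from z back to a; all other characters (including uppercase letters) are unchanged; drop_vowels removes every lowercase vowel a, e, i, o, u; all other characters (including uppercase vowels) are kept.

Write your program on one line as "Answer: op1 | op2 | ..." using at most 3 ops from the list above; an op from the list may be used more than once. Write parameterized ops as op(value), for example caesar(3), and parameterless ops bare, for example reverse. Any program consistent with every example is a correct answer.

drop_vowels | drop(2) | caesar(9)

Check, running the answer program on each example:
  "uxjbgdlk" -> "xjbgdlk" -> "bgdlk" -> "kpmut"
  "luerdejeokdu" -> "lrdjkd" -> "djkd" -> "mstm"
  "fiayro" -> "fyr" -> "r" -> "a"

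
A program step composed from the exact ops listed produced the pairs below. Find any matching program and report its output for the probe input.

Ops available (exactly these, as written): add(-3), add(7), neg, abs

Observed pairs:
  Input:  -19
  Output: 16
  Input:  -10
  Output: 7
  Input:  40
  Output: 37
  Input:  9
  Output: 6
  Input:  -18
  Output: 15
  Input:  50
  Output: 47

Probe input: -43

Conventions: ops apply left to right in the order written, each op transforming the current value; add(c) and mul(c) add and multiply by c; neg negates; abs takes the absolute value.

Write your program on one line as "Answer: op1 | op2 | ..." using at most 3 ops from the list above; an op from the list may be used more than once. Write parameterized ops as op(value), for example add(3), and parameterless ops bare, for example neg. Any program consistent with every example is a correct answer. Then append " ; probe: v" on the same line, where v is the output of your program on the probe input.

abs | add(-3) ; probe: 40

Check, running the answer program on each example:
  -19 -> 19 -> 16
  -10 -> 10 -> 7
  40 -> 40 -> 37
  9 -> 9 -> 6
  -18 -> 18 -> 15
  50 -> 50 -> 47
  probe: -43 -> 43 -> 40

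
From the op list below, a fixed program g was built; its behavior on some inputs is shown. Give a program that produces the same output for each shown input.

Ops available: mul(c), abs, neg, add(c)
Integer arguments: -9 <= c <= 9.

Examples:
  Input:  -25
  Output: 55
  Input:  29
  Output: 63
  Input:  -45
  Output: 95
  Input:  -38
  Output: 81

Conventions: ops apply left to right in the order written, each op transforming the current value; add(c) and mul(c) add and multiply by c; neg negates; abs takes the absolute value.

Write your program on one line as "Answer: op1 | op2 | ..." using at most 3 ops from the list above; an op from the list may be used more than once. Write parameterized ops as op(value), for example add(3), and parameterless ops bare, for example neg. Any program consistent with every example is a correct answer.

mul(-2) | abs | add(5)

Check, running the answer program on each example:
  -25 -> 50 -> 50 -> 55
  29 -> -58 -> 58 -> 63
  -45 -> 90 -> 90 -> 95
  -38 -> 76 -> 76 -> 81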